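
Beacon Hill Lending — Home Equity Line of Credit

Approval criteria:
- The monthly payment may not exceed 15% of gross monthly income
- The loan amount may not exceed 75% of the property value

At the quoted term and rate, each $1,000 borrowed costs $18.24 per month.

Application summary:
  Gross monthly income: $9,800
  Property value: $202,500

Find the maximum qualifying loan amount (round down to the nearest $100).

$80,500

Payment cap: 15% × $9,800 = $1,470/month.
At $18.24 per $1,000, that supports 1,470/18.24 × 1,000 ≈ $80,592 → $80,500.
LTV cap: 75% × $202,500 = $151,875 → $151,800.
Binding constraint: payment-to-income.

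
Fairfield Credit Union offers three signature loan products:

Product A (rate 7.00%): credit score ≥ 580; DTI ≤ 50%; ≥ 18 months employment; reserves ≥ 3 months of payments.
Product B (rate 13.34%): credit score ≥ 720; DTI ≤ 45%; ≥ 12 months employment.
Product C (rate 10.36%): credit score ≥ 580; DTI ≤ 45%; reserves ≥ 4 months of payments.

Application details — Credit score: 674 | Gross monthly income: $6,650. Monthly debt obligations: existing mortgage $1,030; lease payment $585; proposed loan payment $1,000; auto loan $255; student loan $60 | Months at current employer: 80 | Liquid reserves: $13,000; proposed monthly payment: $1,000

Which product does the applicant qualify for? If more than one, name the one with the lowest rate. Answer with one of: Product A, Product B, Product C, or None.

Product A

Total debts = (1,030 + 585 + 1,000 + 255 + 60) = 2,930; DTI = 2,930/6,650 = 44.1%.
Reserves = 13,000/1,000 = 13.0 months.
Product A: score 674 ≥ 580; DTI 44.1% ≤ 50%; employment 80 ≥ 18 mo; reserves 13.0 ≥ 3 mo → qualifies.
Product B: score 674 < 720; DTI 44.1% ≤ 45%; employment 80 ≥ 12 mo → does not qualify.
Product C: score 674 ≥ 580; DTI 44.1% ≤ 45%; reserves 13.0 ≥ 4 mo → qualifies.
Qualifying: Product A, Product C. Lowest rate is 7.00% → Product A.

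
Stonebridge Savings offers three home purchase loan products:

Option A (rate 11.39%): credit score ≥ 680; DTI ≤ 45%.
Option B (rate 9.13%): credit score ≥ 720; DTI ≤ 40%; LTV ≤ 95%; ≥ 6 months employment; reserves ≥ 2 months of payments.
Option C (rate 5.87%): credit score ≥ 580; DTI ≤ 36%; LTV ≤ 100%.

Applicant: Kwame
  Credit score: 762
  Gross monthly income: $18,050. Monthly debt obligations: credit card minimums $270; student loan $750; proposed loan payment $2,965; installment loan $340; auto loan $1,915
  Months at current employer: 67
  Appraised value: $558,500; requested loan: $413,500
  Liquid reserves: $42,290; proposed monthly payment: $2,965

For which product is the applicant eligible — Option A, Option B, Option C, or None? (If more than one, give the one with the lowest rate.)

Total debts = (270 + 750 + 2,965 + 340 + 1,915) = 6,240; DTI = 6,240/18,050 = 34.6%.
LTV = 413,500/558,500 = 74%.
Reserves = 42,290/2,965 = 14.3 months.
Option A: score 762 ≥ 680; DTI 34.6% ≤ 45% → qualifies.
Option B: score 762 ≥ 720; DTI 34.6% ≤ 40%; LTV 74% ≤ 95%; employment 67 ≥ 6 mo; reserves 14.3 ≥ 2 mo → qualifies.
Option C: score 762 ≥ 580; DTI 34.6% ≤ 36%; LTV 74% ≤ 100% → qualifies.
Qualifying: Option A, Option B, Option C. Lowest rate is 5.87% → Option C.

Option C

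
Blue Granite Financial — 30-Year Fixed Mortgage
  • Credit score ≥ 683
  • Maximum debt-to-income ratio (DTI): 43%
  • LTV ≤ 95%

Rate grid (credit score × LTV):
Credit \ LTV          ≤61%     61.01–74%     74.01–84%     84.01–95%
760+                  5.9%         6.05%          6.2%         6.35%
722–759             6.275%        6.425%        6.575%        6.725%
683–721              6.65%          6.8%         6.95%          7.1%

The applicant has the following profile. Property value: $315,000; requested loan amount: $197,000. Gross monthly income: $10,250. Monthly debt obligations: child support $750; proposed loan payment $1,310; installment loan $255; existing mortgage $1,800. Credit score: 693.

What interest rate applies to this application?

Credit score 693 ≥ 683; Total monthly debts = (750 + 1,310 + 255 + 1,800) = 4,115. Debt-to-income = 4,115/10,250 = 40.1% — meets 43% limit
LTV: 197,000 ÷ 315,000 = 62.5%, within 95% cap
Row: 693 falls in 683–721. Column: 62.5% falls in 61.01–74%. Rate = 6.8%.

6.8%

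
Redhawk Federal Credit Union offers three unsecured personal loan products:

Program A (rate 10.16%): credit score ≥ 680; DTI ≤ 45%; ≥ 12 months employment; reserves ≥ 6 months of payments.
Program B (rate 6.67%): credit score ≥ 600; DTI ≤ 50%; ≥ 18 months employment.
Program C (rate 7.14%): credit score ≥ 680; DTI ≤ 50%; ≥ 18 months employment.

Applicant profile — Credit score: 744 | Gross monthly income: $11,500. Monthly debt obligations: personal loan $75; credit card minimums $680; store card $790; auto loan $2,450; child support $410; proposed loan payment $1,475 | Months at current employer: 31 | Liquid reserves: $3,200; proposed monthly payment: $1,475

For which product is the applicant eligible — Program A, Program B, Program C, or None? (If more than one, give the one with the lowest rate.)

None

Total debts = (75 + 680 + 790 + 2,450 + 410 + 1,475) = 5,880; DTI = 5,880/11,500 = 51.1%.
Reserves = 3,200/1,475 = 2.2 months.
Program A: score 744 ≥ 680; DTI 51.1% > 45%; employment 31 ≥ 12 mo; reserves 2.2 < 6 mo → does not qualify.
Program B: score 744 ≥ 600; DTI 51.1% > 50%; employment 31 ≥ 18 mo → does not qualify.
Program C: score 744 ≥ 680; DTI 51.1% > 50%; employment 31 ≥ 18 mo → does not qualify.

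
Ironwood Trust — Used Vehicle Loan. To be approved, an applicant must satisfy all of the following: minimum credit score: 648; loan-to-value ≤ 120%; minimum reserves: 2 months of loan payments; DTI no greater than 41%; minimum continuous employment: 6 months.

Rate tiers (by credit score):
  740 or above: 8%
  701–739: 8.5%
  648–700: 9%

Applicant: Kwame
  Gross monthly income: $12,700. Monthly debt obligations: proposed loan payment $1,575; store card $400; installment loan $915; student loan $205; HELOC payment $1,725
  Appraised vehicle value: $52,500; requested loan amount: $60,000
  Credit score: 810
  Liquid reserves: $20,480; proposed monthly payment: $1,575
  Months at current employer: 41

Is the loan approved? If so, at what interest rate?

Approved at 8%

Credit score 810 ≥ 648 (meets minimum)
Employment 41 ≥ 6 months
Total monthly debts = (1,575 + 400 + 915 + 205 + 1,725) = 4,820. Debt-to-income = 4,820/12,700 = 38% — meets 41% limit
LTV: 60,000 ÷ 52,500 = 114.3%, within 120% cap
Reserves: 20,480 ÷ 1,575 = 13.0 months (meets 2-month minimum)
All requirements met. Score 810 falls in the 740 or above tier → 8%.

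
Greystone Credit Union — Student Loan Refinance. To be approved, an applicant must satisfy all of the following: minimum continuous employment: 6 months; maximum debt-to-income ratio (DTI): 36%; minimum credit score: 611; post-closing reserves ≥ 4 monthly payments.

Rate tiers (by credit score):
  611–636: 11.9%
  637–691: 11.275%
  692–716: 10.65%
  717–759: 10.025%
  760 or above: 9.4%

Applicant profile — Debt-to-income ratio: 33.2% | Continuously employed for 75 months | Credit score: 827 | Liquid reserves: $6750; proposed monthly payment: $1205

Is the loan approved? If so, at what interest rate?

Approved at 9.4%

Credit score 827 ≥ 611 (meets minimum)
Reserves = 6,750/1,205 = 5.6 months ≥ 4
DTI 33.2% ≤ 36%
Employment 75 ≥ 6 months
All requirements met. Score 827 falls in the 760 or above tier → 9.4%.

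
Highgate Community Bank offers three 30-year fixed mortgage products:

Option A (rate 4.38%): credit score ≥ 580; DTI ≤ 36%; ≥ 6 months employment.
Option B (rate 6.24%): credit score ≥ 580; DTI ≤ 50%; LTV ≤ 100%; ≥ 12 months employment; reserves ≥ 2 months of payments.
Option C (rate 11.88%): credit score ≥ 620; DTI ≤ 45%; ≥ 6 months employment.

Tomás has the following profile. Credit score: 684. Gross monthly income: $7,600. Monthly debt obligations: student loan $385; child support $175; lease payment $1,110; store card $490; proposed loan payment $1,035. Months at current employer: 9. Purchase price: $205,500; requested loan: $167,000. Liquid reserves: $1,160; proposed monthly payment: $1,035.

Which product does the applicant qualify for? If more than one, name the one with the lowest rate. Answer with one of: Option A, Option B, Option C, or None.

Total debts = (385 + 175 + 1,110 + 490 + 1,035) = 3,195; DTI = 3,195/7,600 = 42%.
LTV = 167,000/205,500 = 81.3%.
Reserves = 1,160/1,035 = 1.1 months.
Option A: score 684 ≥ 580; DTI 42% > 36%; employment 9 ≥ 6 mo → does not qualify.
Option B: score 684 ≥ 580; DTI 42% ≤ 50%; LTV 81.3% ≤ 100%; employment 9 < 12 mo; reserves 1.1 < 2 mo → does not qualify.
Option C: score 684 ≥ 620; DTI 42% ≤ 45%; employment 9 ≥ 6 mo → qualifies.

Option C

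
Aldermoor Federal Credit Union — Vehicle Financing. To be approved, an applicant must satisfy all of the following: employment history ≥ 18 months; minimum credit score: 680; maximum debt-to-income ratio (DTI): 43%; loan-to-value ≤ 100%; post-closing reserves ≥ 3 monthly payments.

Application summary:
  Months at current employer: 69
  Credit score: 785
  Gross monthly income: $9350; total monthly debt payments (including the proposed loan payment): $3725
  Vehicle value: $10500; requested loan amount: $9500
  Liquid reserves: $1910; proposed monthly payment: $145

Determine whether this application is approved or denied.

Employment 69 ≥ 18 months
Credit score 785 ≥ 680 (meets)
DTI = 3,725/9,350 = 39.8% ≤ 43%
LTV = 9,500/10,500 = 90.5% ≤ 100%
Reserves = 1,910/145 = 13.2 months ≥ 3
All criteria satisfied.

Approved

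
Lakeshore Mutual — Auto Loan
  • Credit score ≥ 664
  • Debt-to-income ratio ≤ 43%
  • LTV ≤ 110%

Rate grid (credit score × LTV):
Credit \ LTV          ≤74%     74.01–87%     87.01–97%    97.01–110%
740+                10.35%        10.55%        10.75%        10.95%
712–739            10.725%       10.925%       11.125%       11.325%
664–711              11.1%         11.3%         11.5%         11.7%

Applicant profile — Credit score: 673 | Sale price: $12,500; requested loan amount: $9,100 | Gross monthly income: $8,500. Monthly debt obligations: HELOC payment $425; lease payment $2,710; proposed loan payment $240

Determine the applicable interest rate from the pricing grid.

11.1%

Credit score 673 ≥ 664; Total monthly debts = (425 + 2,710 + 240) = 3,375. DTI: 3,375 ÷ 8,500 = 39.7%, within the 43% cap
LTV = 9,100/12,500 = 72.8% ≤ 110%
Row: 673 falls in 664–711. Column: 72.8% falls in ≤74%. Rate = 11.1%.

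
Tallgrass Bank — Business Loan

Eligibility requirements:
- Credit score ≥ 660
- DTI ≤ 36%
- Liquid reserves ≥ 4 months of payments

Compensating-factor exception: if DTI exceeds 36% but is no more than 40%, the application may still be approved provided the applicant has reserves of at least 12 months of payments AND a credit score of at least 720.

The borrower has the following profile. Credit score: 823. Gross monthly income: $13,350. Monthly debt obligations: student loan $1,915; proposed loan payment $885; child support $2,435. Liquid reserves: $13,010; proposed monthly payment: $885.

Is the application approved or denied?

Approved

Credit score 823 ≥ 660 (meets base)
Total debts = (1,915 + 885 + 2,435) = 5,235. DTI = 5,235/13,350 = 39.2% > 36% — standard DTI limit exceeded.
Reserves = 13,010/885 = 14.7 months ≥ 4
39.2% falls in the override range (36%–40%), so the compensating-factor test applies.
Reserves 14.7 ≥ 12 months; credit score 823 ≥ 720.
Both compensating conditions met → exception applies.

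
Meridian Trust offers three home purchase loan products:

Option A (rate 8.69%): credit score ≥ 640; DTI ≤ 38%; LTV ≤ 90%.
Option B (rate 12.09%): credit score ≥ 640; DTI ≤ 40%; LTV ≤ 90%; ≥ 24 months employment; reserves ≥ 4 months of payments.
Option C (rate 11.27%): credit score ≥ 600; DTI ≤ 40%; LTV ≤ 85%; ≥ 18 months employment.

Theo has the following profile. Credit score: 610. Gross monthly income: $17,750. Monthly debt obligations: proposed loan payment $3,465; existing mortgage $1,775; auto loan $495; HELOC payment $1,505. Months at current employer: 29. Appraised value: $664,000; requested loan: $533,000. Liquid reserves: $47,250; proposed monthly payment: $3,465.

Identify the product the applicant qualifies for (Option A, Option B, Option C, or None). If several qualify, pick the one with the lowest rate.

Total debts = (3,465 + 1,775 + 495 + 1,505) = 7,240; DTI = 7,240/17,750 = 40.8%.
LTV = 533,000/664,000 = 80.3%.
Reserves = 47,250/3,465 = 13.6 months.
Option A: score 610 < 640; DTI 40.8% > 38%; LTV 80.3% ≤ 90% → does not qualify.
Option B: score 610 < 640; DTI 40.8% > 40%; LTV 80.3% ≤ 90%; employment 29 ≥ 24 mo; reserves 13.6 ≥ 4 mo → does not qualify.
Option C: score 610 ≥ 600; DTI 40.8% > 40%; LTV 80.3% ≤ 85%; employment 29 ≥ 18 mo → does not qualify.

None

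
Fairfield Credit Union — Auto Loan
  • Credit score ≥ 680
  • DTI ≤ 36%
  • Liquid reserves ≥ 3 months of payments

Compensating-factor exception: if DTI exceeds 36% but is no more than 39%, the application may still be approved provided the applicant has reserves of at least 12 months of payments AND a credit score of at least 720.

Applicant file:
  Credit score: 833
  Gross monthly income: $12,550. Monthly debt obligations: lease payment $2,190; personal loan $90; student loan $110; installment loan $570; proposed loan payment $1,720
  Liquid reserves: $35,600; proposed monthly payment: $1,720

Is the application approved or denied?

Credit score 833 ≥ 680 (meets base)
Total debts = (2,190 + 90 + 110 + 570 + 1,720) = 4,680. DTI = 4,680/12,550 = 37.3% > 36% — standard DTI limit exceeded.
Reserves = 35,600/1,720 = 20.7 months ≥ 3
DTI 37.3% is within the 36%–39% exception band; checking compensating factors.
Reserves 20.7 ≥ 12 months; credit score 833 ≥ 720.
Both override conditions satisfied; DTI exception granted.

Approved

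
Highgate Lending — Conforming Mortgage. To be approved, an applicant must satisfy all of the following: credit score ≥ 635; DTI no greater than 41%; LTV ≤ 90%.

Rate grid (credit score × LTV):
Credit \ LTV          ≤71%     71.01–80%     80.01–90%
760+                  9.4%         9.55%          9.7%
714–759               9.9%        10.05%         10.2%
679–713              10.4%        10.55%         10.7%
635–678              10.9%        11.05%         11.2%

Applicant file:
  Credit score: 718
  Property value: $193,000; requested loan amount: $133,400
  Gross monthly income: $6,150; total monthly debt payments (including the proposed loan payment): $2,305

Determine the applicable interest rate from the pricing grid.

Credit score 718 ≥ 635; DTI = 2,305/6,150 = 37.5% ≤ 41%
LTV: 133,400 ÷ 193,000 = 69.1%, within 90% cap
Score 718 is in the 714–759 band; LTV 69.1% is in the ≤71% band → 9.9%.

9.9%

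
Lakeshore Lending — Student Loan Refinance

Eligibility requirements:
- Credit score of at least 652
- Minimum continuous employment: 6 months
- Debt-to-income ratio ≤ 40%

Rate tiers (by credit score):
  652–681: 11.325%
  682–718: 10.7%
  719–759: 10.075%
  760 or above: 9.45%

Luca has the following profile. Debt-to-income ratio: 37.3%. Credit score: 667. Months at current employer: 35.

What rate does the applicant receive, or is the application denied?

Credit score 667 ≥ 652 (meets minimum)
Employment 35 ≥ 6 months
DTI 37.3% ≤ 40%
All requirements met. Score 667 falls in the 652–681 tier → 11.325%.

Approved at 11.325%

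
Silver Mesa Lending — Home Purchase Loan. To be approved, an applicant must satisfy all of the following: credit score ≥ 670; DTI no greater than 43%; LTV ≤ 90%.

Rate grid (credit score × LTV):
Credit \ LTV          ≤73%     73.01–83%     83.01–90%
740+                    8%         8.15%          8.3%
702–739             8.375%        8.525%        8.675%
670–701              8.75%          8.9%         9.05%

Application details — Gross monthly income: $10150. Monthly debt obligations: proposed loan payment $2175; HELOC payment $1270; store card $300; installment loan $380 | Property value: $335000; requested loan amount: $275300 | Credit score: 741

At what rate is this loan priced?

8.15%

Credit score 741 ≥ 670; Total monthly debts = (2,175 + 1,270 + 300 + 380) = 4,125. DTI: 4,125 ÷ 10,150 = 40.6%, within the 43% cap
LTV: 275,300 ÷ 335,000 = 82.2%, within 90% cap
Credit 741 → row 740+; LTV 82.2% → column 73.01–83%. Grid cell → 8.15%.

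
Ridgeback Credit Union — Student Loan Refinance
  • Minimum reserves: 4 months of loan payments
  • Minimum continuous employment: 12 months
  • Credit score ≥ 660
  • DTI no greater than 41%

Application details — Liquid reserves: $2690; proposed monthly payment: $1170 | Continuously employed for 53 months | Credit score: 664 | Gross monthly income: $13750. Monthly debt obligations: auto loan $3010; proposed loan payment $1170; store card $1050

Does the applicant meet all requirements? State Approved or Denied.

Denied

Liquid reserves cover 2,690/1,170 = 2.3 months — < 4 required
Employment 53 ≥ 12 months
Credit score 664 ≥ 660 (meets)
Total monthly debts = (3,010 + 1,170 + 1,050) = 5,230. DTI: 5,230 ÷ 13,750 = 38%, within the 41% cap
Fails on reserves.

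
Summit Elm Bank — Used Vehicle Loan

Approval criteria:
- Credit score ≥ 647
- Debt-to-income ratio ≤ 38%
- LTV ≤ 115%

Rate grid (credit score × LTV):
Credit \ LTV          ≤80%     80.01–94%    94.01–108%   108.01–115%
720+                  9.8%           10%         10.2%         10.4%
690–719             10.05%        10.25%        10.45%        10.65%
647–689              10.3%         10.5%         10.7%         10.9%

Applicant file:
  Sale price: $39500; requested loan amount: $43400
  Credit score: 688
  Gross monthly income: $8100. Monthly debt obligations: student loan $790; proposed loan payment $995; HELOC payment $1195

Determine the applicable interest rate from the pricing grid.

Credit score 688 ≥ 647; Total monthly debts = (790 + 995 + 1,195) = 2,980. DTI: 2,980 ÷ 8,100 = 36.8%, within the 38% cap
Loan-to-value = 43,400/39,500 = 109.9% — pass (115% max)
Score 688 is in the 647–689 band; LTV 109.9% is in the 108.01–115% band → 10.9%.

10.9%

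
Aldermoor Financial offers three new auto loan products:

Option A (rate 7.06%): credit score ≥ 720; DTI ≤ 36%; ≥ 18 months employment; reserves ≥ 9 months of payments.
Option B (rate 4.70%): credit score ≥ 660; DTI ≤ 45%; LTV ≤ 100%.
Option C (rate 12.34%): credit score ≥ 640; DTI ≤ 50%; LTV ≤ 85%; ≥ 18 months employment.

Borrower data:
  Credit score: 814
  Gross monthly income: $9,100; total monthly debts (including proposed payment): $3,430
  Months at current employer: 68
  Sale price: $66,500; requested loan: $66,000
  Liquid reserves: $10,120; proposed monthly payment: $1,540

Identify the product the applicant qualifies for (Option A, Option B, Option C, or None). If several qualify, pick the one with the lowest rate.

Option B

DTI = 3,430/9,100 = 37.7%.
LTV = 66,000/66,500 = 99.2%.
Reserves = 10,120/1,540 = 6.6 months.
Option A: score 814 ≥ 720; DTI 37.7% > 36%; employment 68 ≥ 18 mo; reserves 6.6 < 9 mo → does not qualify.
Option B: score 814 ≥ 660; DTI 37.7% ≤ 45%; LTV 99.2% ≤ 100% → qualifies.
Option C: score 814 ≥ 640; DTI 37.7% ≤ 50%; LTV 99.2% > 85%; employment 68 ≥ 18 mo → does not qualify.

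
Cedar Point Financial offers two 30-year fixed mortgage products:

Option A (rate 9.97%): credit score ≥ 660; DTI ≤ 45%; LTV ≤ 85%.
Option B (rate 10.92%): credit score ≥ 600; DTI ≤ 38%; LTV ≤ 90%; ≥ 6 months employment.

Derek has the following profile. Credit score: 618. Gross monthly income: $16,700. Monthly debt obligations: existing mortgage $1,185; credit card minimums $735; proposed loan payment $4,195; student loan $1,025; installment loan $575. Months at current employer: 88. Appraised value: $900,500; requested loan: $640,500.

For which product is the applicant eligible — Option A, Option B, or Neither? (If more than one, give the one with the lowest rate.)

Total debts = (1,185 + 735 + 4,195 + 1,025 + 575) = 7,715; DTI = 7,715/16,700 = 46.2%.
LTV = 640,500/900,500 = 71.1%.
Option A: score 618 < 660; DTI 46.2% > 45%; LTV 71.1% ≤ 85% → does not qualify.
Option B: score 618 ≥ 600; DTI 46.2% > 38%; LTV 71.1% ≤ 90%; employment 88 ≥ 6 mo → does not qualify.

Neither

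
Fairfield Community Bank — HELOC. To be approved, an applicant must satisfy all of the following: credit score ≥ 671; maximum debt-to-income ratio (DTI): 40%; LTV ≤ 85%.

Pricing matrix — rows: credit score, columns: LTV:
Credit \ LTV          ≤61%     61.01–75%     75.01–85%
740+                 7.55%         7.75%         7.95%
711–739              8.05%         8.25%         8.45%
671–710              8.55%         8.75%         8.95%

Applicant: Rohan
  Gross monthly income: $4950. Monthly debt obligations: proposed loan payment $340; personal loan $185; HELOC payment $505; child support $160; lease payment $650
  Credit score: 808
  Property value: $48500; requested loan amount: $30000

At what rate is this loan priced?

Credit score 808 ≥ 671; Total monthly debts = (340 + 185 + 505 + 160 + 650) = 1,840. Debt-to-income = 1,840/4,950 = 37.2% — meets 40% limit
LTV = 30,000/48,500 = 61.9% ≤ 85%
Credit 808 → row 740+; LTV 61.9% → column 61.01–75%. Grid cell → 7.75%.

7.75%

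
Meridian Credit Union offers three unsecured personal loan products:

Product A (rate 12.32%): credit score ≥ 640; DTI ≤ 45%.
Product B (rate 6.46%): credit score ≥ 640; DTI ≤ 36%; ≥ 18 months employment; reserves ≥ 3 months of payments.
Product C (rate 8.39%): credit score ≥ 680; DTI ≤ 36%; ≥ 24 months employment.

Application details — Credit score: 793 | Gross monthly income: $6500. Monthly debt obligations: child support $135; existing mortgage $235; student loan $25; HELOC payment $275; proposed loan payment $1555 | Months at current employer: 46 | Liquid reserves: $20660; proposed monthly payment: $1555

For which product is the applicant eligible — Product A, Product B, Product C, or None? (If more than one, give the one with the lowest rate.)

Product B

Total debts = (135 + 235 + 25 + 275 + 1,555) = 2,225; DTI = 2,225/6,500 = 34.2%.
Reserves = 20,660/1,555 = 13.3 months.
Product A: score 793 ≥ 640; DTI 34.2% ≤ 45% → qualifies.
Product B: score 793 ≥ 640; DTI 34.2% ≤ 36%; employment 46 ≥ 18 mo; reserves 13.3 ≥ 3 mo → qualifies.
Product C: score 793 ≥ 680; DTI 34.2% ≤ 36%; employment 46 ≥ 24 mo → qualifies.
Qualifying: Product A, Product B, Product C. Lowest rate is 6.46% → Product B.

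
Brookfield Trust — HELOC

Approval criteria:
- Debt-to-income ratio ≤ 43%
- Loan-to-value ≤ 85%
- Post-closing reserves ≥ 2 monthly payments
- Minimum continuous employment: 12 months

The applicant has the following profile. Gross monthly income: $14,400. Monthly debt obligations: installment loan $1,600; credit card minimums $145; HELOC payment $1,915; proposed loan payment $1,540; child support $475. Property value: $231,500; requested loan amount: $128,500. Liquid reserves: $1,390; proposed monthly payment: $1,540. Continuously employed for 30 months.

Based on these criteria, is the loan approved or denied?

Denied

Total monthly debts = (1,600 + 145 + 1,915 + 1,540 + 475) = 5,675. DTI: 5,675 ÷ 14,400 = 39.4%, within the 43% cap
LTV = 128,500/231,500 = 55.5% ≤ 85%
Reserves = 1,390/1,540 = 0.9 months < 2
Employment 30 ≥ 12 months
Fails on reserves.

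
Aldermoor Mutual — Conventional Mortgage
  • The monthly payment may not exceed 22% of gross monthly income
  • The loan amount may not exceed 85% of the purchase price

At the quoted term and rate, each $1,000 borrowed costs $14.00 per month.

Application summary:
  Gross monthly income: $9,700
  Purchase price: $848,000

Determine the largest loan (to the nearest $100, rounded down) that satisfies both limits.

Payment cap: 22% × $9,700 = $2,134/month.
At $14.00 per $1,000, that supports 2,134/14.00 × 1,000 ≈ $152,428 → $152,400.
LTV cap: 85% × $848,000 = $720,800 → $720,800.
Binding constraint: payment-to-income.

$152,400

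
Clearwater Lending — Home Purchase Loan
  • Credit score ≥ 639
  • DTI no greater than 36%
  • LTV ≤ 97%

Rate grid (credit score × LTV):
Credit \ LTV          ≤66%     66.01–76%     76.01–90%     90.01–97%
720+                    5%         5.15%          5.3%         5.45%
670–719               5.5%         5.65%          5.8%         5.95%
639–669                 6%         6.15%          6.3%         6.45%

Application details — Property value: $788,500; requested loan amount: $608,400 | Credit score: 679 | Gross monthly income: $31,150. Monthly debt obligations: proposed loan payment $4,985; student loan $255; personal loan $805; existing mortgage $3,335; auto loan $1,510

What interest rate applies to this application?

5.8%

Credit score 679 ≥ 639; Total monthly debts = (4,985 + 255 + 805 + 3,335 + 1,510) = 10,890. DTI: 10,890 ÷ 31,150 = 35%, within the 36% cap
Loan-to-value = 608,400/788,500 = 77.2% — pass (97% max)
Credit 679 → row 670–719; LTV 77.2% → column 76.01–90%. Grid cell → 5.8%.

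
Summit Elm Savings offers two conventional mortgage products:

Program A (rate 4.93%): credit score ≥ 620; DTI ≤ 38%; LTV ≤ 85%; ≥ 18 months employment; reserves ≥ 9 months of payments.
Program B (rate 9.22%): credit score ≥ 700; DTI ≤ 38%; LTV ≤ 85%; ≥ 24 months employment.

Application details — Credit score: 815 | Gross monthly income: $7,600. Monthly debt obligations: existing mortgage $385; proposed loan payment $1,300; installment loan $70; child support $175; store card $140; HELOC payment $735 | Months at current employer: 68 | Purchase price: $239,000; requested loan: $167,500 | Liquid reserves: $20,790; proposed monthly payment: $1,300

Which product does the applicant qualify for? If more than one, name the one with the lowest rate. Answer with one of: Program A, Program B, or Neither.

Program A

Total debts = (385 + 1,300 + 70 + 175 + 140 + 735) = 2,805; DTI = 2,805/7,600 = 36.9%.
LTV = 167,500/239,000 = 70.1%.
Reserves = 20,790/1,300 = 16.0 months.
Program A: score 815 ≥ 620; DTI 36.9% ≤ 38%; LTV 70.1% ≤ 85%; employment 68 ≥ 18 mo; reserves 16.0 ≥ 9 mo → qualifies.
Program B: score 815 ≥ 700; DTI 36.9% ≤ 38%; LTV 70.1% ≤ 85%; employment 68 ≥ 24 mo → qualifies.
Qualifying: Program A, Program B. Lowest rate is 4.93% → Program A.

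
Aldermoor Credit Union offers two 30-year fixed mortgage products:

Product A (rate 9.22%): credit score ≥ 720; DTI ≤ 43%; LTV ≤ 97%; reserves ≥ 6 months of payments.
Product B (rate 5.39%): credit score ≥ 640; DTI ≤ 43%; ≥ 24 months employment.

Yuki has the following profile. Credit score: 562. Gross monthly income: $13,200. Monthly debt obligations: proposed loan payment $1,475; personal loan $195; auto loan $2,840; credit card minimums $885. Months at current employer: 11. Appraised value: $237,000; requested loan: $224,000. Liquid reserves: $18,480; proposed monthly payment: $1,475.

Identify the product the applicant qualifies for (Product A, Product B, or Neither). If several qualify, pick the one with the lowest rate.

Total debts = (1,475 + 195 + 2,840 + 885) = 5,395; DTI = 5,395/13,200 = 40.9%.
LTV = 224,000/237,000 = 94.5%.
Reserves = 18,480/1,475 = 12.5 months.
Product A: score 562 < 720; DTI 40.9% ≤ 43%; LTV 94.5% ≤ 97%; reserves 12.5 ≥ 6 mo → does not qualify.
Product B: score 562 < 640; DTI 40.9% ≤ 43%; employment 11 < 24 mo → does not qualify.

Neither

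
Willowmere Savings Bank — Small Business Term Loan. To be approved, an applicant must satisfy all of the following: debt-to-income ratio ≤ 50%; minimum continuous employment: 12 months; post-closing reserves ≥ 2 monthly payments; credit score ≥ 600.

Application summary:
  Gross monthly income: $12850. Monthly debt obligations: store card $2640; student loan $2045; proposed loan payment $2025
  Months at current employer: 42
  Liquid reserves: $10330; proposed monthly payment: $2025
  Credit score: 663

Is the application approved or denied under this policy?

Total monthly debts = (2,640 + 2,045 + 2,025) = 6,710. DTI: 6,710 ÷ 12,850 = 52.2%, exceeds the 50% cap
Employment 42 ≥ 12 months
Reserves = 10,330/2,025 = 5.1 months ≥ 2
Credit score 663 ≥ 600 (meets)
Fails on DTI.

Denied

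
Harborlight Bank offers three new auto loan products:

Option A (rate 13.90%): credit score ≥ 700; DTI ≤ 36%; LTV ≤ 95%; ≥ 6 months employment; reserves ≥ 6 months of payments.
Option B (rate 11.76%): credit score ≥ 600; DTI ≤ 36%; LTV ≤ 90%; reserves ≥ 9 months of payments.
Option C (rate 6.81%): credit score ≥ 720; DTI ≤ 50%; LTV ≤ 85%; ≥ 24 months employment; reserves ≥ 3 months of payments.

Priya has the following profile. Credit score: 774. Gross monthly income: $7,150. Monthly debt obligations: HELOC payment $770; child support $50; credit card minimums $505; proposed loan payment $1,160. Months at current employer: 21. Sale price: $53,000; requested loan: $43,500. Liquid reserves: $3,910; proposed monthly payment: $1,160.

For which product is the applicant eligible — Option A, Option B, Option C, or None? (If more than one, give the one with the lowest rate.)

Total debts = (770 + 50 + 505 + 1,160) = 2,485; DTI = 2,485/7,150 = 34.8%.
LTV = 43,500/53,000 = 82.1%.
Reserves = 3,910/1,160 = 3.4 months.
Option A: score 774 ≥ 700; DTI 34.8% ≤ 36%; LTV 82.1% ≤ 95%; employment 21 ≥ 6 mo; reserves 3.4 < 6 mo → does not qualify.
Option B: score 774 ≥ 600; DTI 34.8% ≤ 36%; LTV 82.1% ≤ 90%; reserves 3.4 < 9 mo → does not qualify.
Option C: score 774 ≥ 720; DTI 34.8% ≤ 50%; LTV 82.1% ≤ 85%; employment 21 < 24 mo; reserves 3.4 ≥ 3 mo → does not qualify.

None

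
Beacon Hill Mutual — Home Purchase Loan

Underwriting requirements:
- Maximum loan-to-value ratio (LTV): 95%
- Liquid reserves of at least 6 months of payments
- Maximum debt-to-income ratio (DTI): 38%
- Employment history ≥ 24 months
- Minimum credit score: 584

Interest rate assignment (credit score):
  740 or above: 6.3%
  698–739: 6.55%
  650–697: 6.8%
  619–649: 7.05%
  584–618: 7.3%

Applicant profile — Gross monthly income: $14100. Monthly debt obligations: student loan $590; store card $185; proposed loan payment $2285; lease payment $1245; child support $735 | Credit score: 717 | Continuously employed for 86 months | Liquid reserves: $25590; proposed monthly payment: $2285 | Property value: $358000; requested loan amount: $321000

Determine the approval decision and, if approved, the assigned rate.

Credit score 717 ≥ 584 (meets minimum)
Total monthly debts = (590 + 185 + 2,285 + 1,245 + 735) = 5,040. DTI: 5,040 ÷ 14,100 = 35.7%, within the 38% cap
Employment 86 ≥ 24 months
Loan-to-value = 321,000/358,000 = 89.7% — pass (95% max)
Liquid reserves cover 25,590/2,285 = 11.2 months — ≥ 6 required
All requirements met. Score 717 falls in the 698–739 tier → 6.55%.

Approved at 6.55%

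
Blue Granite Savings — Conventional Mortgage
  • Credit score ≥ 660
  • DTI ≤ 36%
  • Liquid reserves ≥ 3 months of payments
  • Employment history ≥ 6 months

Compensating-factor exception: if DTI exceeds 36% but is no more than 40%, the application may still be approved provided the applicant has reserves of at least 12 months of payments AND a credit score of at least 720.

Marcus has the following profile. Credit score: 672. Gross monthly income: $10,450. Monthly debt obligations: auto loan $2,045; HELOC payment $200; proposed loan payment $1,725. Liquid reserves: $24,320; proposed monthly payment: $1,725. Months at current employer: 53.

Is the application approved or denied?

Denied

Credit score 672 ≥ 660 (meets base)
Total debts = (2,045 + 200 + 1,725) = 3,970. DTI: 3,970 ÷ 10,450 = 38%, over the 36% base limit.
Liquid reserves cover 24,320/1,725 = 14.1 months — ≥ 3 required
Employment 53 ≥ 6 months
DTI 38% is within the 36%–40% exception band; checking compensating factors.
Override check — reserves: 14.1 mo (ok); score: 672 (below 720).
Compensating-factor requirement not fully met.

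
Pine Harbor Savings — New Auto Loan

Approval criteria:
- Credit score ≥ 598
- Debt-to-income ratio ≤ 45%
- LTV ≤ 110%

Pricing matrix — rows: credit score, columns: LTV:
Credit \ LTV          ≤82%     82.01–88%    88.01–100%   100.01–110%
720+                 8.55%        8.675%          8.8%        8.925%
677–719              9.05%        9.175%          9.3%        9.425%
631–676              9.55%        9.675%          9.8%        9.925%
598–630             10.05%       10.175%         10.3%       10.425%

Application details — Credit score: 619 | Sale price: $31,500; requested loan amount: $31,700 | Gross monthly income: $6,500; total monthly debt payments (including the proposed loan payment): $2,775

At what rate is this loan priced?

Credit score 619 ≥ 598; Debt-to-income = 2,775/6,500 = 42.7% — meets 45% limit
Loan-to-value = 31,700/31,500 = 100.6% — pass (110% max)
Score 619 is in the 598–630 band; LTV 100.6% is in the 100.01–110% band → 10.425%.

10.425%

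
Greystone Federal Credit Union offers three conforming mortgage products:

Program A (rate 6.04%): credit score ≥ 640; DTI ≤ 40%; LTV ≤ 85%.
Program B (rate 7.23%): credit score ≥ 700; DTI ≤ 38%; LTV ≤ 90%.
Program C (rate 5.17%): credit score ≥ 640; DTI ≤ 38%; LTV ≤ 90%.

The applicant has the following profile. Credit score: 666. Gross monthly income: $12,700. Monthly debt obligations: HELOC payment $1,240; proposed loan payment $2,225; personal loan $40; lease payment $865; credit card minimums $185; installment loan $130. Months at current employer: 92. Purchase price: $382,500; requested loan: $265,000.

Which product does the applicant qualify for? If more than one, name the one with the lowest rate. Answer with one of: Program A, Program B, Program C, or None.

Total debts = (1,240 + 2,225 + 40 + 865 + 185 + 130) = 4,685; DTI = 4,685/12,700 = 36.9%.
LTV = 265,000/382,500 = 69.3%.
Program A: score 666 ≥ 640; DTI 36.9% ≤ 40%; LTV 69.3% ≤ 85% → qualifies.
Program B: score 666 < 700; DTI 36.9% ≤ 38%; LTV 69.3% ≤ 90% → does not qualify.
Program C: score 666 ≥ 640; DTI 36.9% ≤ 38%; LTV 69.3% ≤ 90% → qualifies.
Qualifying: Program A, Program C. Lowest rate is 5.17% → Program C.

Program C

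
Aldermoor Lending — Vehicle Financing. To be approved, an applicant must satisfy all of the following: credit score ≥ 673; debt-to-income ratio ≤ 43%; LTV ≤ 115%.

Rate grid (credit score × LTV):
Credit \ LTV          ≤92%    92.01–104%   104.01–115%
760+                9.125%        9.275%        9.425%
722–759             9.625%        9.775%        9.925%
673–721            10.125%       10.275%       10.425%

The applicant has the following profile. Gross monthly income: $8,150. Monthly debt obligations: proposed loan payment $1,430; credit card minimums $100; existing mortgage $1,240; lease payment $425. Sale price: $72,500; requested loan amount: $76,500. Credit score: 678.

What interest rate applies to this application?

10.425%

Credit score 678 ≥ 673; Total monthly debts = (1,430 + 100 + 1,240 + 425) = 3,195. DTI = 3,195/8,150 = 39.2% ≤ 43%
LTV: 76,500 ÷ 72,500 = 105.5%, within 115% cap
Row: 678 falls in 673–721. Column: 105.5% falls in 104.01–115%. Rate = 10.425%.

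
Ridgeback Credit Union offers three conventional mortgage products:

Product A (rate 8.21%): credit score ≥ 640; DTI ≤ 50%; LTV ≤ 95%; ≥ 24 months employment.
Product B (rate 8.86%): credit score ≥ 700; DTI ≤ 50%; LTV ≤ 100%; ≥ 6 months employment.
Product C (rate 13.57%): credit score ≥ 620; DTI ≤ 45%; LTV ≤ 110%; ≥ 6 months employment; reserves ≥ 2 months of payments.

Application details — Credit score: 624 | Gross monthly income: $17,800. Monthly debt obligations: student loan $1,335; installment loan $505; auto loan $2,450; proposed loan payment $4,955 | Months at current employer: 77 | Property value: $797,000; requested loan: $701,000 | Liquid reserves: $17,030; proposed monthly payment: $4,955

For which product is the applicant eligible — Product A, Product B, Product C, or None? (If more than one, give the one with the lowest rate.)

None

Total debts = (1,335 + 505 + 2,450 + 4,955) = 9,245; DTI = 9,245/17,800 = 51.9%.
LTV = 701,000/797,000 = 88%.
Reserves = 17,030/4,955 = 3.4 months.
Product A: score 624 < 640; DTI 51.9% > 50%; LTV 88% ≤ 95%; employment 77 ≥ 24 mo → does not qualify.
Product B: score 624 < 700; DTI 51.9% > 50%; LTV 88% ≤ 100%; employment 77 ≥ 6 mo → does not qualify.
Product C: score 624 ≥ 620; DTI 51.9% > 45%; LTV 88% ≤ 110%; employment 77 ≥ 6 mo; reserves 3.4 ≥ 2 mo → does not qualify.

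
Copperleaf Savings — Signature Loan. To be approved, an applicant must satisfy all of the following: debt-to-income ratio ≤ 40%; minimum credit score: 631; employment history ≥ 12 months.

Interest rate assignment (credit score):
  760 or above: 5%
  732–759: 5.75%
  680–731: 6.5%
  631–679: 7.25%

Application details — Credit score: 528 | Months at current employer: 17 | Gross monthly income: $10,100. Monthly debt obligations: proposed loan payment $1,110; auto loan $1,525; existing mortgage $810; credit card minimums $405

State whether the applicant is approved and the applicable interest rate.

Credit score 528 < 631 (below minimum)
Employment 17 ≥ 12 months
Total monthly debts = (1,110 + 1,525 + 810 + 405) = 3,850. DTI = 3,850/10,100 = 38.1% ≤ 40%
Not all requirements met → denied.

Denied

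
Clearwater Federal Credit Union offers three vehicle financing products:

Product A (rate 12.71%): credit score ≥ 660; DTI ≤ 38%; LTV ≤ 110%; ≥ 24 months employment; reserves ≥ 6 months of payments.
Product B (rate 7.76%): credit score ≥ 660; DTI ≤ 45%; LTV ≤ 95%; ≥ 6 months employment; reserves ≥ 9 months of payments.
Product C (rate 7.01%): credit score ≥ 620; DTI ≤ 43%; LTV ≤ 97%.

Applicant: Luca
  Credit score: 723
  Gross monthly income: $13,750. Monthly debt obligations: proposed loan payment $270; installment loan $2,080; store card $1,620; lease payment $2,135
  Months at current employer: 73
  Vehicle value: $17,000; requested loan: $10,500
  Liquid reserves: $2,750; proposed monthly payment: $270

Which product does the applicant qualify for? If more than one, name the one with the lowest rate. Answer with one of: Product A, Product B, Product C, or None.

Product B

Total debts = (270 + 2,080 + 1,620 + 2,135) = 6,105; DTI = 6,105/13,750 = 44.4%.
LTV = 10,500/17,000 = 61.8%.
Reserves = 2,750/270 = 10.2 months.
Product A: score 723 ≥ 660; DTI 44.4% > 38%; LTV 61.8% ≤ 110%; employment 73 ≥ 24 mo; reserves 10.2 ≥ 6 mo → does not qualify.
Product B: score 723 ≥ 660; DTI 44.4% ≤ 45%; LTV 61.8% ≤ 95%; employment 73 ≥ 6 mo; reserves 10.2 ≥ 9 mo → qualifies.
Product C: score 723 ≥ 620; DTI 44.4% > 43%; LTV 61.8% ≤ 97% → does not qualify.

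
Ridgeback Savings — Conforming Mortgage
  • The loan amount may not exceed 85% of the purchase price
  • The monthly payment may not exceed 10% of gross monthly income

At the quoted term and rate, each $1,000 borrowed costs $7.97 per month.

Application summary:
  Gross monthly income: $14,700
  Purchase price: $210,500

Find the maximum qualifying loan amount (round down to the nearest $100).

Payment cap: 10% × $14,700 = $1,470/month.
At $7.97 per $1,000, that supports 1,470/7.97 × 1,000 ≈ $184,441 → $184,400.
LTV cap: 85% × $210,500 = $178,925 → $178,900.
Binding constraint: loan-to-value.

$178,900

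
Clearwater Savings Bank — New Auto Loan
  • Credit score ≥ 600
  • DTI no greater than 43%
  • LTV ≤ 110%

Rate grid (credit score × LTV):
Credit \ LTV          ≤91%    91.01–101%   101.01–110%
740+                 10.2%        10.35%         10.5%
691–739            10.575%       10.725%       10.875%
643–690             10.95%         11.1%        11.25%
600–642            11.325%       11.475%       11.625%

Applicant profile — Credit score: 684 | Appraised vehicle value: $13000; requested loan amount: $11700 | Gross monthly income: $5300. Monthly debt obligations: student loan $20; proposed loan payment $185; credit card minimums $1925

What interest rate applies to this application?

10.95%

Credit score 684 ≥ 600; Total monthly debts = (20 + 185 + 1,925) = 2,130. Debt-to-income = 2,130/5,300 = 40.2% — meets 43% limit
LTV = 11,700/13,000 = 90% ≤ 110%
Score 684 is in the 643–690 band; LTV 90% is in the ≤91% band → 10.95%.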